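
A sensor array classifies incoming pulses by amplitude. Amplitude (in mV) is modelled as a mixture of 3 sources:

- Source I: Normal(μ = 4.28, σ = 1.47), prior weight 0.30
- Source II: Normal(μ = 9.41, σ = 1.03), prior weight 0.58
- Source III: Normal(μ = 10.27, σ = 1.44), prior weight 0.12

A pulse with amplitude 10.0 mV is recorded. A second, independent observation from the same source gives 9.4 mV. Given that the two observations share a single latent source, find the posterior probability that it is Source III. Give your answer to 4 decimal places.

The responsibility of component k is w_k f_k(x) divided by Σ_j w_j f_j(x).
Since both observations come from the same component, the likelihood for component k is f_k(x₁)·f_k(x₂).
  f_I = [(1/(1.47·√(2π)))·exp(−(10.0−4.28)²/(2·1.47²)) = 0.271389·exp(-7.57055) = 0.000139877] × [0.00062998] = 8.81195e-08
  f_II = [(1/(1.03·√(2π)))·exp(−(10.0−9.41)²/(2·1.03²)) = 0.387323·exp(-0.16406) = 0.328718] × [0.387304] = 0.127314
  f_III = [(1/(1.44·√(2π)))·exp(−(10.0−10.27)²/(2·1.44²)) = 0.277043·exp(-0.01758) = 0.272216] × [0.230826] = 0.0628346
Unnormalised posteriors:
  w_I·f_I = 0.30 × 8.81195e-08 = 2.64359e-08
  w_II·f_II = 0.58 × 0.127314 = 0.073842
  w_III·f_III = 0.12 × 0.0628346 = 0.00754015
Marginal: 2.64359e-08 + 0.073842 + 0.00754015 = 0.0813822
Responsibility of Source III: 0.00754015 / 0.0813822 ≈ 0.0927

0.0927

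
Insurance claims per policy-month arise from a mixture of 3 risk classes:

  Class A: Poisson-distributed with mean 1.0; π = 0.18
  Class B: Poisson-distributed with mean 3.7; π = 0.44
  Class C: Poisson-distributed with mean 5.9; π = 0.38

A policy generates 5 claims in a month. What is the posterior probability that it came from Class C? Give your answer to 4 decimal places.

0.4944

Posterior ∝ prior × likelihood, so P(k | x) ∝ π_k f_k(x); normalise over all components.
Component likelihoods at x = 5 claims:
  L_A = e^(−1.0)·1.0^5/5! = 0.00306566
  L_B = e^(−3.7)·3.7^5/5! = 0.142869
  L_C = e^(−5.9)·5.9^5/5! = 0.163208
Prior × likelihood for each component:
  π_A·L_A = 0.18 × 0.00306566 = 0.000551819
  π_B·L_B = 0.44 × 0.142869 = 0.0628623
  π_C·L_C = 0.38 × 0.163208 = 0.062019
Sum: 0.000551819 + 0.0628623 + 0.062019 = 0.125433
P(Class C | x) = 0.062019 / 0.125433 ≈ 0.4944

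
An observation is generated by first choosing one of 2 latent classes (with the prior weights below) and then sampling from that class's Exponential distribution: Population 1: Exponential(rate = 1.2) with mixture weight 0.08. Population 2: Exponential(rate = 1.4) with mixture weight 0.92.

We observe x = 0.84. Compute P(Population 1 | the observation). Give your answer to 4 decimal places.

P(component k | x) = π_k·f_k(x) / marginal(x), where marginal(x) = Σ_j π_j·f_j(x).
Exponential densities:
  p_1 = 0.437938
  p_2 = 0.431914
Unnormalised posteriors:
  π_1·p_1 = 0.08 × 0.437938 = 0.035035
  π_2·p_2 = 0.92 × 0.431914 = 0.397361
Denominator: 0.035035 + 0.397361 = 0.432396
Responsibility of Population 1: 0.035035 / 0.432396 ≈ 0.0810

0.0810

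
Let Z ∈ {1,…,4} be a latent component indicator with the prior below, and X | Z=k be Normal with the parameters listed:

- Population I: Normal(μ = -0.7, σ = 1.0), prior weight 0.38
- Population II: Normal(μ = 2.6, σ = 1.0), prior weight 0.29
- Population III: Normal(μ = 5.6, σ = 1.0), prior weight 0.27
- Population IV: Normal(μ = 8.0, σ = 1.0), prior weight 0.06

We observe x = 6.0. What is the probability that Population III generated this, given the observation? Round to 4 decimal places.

By Bayes' theorem, P(k | x) = w_k f_k(x) / Σ_j w_j f_j(x).
Component likelihoods at x = 6.0:
  p_I = 7.13133e-11
  p_II = 0.00123222
  p_III = 0.36827
  p_IV = 0.053991
Weight by the priors:
  w_I·p_I = 0.38 × 7.13133e-11 = 2.7099e-11
  w_II·p_II = 0.29 × 0.00123222 = 0.000357344
  w_III·p_III = 0.27 × 0.36827 = 0.0994329
  w_IV·p_IV = 0.06 × 0.053991 = 0.00323946
Marginal: 2.7099e-11 + 0.000357344 + 0.0994329 + 0.00323946 = 0.10303
P(Population III | the observation) ≈ 0.9651

0.9651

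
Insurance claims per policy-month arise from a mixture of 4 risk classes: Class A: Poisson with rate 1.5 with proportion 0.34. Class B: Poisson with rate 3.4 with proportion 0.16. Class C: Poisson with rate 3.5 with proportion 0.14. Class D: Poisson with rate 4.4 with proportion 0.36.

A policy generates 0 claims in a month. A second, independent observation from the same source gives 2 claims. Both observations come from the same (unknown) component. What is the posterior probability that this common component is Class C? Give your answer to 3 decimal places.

Posterior ∝ prior × likelihood, so P(k | x) ∝ π_k f_k(x); normalise over all components.
Since both observations come from the same component, the likelihood for component k is f_k(x₁)·f_k(x₂).
  f_A = [e^(−1.5)·1.5^0/0! = 0.22313] × [0.251021] = 0.0560105
  f_B = [e^(−3.4)·3.4^0/0! = 0.0333733] × [0.192898] = 0.00643762
  f_C = [e^(−3.5)·3.5^0/0! = 0.0301974] × [0.184959] = 0.00558528
  f_D = [e^(−4.4)·4.4^0/0! = 0.0122773] × [0.118845] = 0.0014591
Multiply by the mixture weights:
  π_A·f_A = 0.34 × 0.0560105 = 0.0190436
  π_B·f_B = 0.16 × 0.00643762 = 0.00103002
  π_C·f_C = 0.14 × 0.00558528 = 0.000781939
  π_D·f_D = 0.36 × 0.0014591 = 0.000525275
Denominator: 0.0190436 + 0.00103002 + 0.000781939 + 0.000525275 = 0.0213808
P(Class C | x) ≈ 0.037

0.037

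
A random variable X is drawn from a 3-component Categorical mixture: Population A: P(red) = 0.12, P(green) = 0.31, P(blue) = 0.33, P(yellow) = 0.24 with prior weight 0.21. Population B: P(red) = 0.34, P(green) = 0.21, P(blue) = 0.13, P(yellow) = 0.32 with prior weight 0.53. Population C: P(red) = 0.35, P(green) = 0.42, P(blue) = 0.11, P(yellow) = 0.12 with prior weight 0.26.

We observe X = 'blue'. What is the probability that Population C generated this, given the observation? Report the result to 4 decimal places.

0.1715

Posterior ∝ prior × likelihood, so P(k | x) ∝ w_k f_k(x); normalise over all components.
Categorical probabilities:
  f_A = 0.33
  f_B = 0.13
  f_C = 0.11
Prior × likelihood for each component:
  w_A·f_A = 0.21 × 0.33 = 0.0693
  w_B·f_B = 0.53 × 0.13 = 0.0689
  w_C·f_C = 0.26 × 0.11 = 0.0286
Sum: 0.0693 + 0.0689 + 0.0286 = 0.1668
Responsibility of Population C: 0.0286 / 0.1668 ≈ 0.1715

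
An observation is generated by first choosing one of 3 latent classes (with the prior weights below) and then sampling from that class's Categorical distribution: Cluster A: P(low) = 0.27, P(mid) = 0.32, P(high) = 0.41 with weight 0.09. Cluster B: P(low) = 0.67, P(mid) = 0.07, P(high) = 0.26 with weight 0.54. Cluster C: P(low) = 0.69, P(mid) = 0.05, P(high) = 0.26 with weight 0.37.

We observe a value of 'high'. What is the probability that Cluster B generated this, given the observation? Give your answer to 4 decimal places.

By Bayes' theorem, P(k | x) = π_k f_k(x) / Σ_j π_j f_j(x).
Component likelihoods at x = 'high':
  L_A = P(high | comp) = 0.41
  L_B = P(high | comp) = 0.26
  L_C = P(high | comp) = 0.26
Prior × likelihood for each component:
  π_A·L_A = 0.09 × 0.41 = 0.0369
  π_B·L_B = 0.54 × 0.26 = 0.1404
  π_C·L_C = 0.37 × 0.26 = 0.0962
Normaliser: 0.0369 + 0.1404 + 0.0962 = 0.2735
P(Cluster B | data) ≈ 0.5133

0.5133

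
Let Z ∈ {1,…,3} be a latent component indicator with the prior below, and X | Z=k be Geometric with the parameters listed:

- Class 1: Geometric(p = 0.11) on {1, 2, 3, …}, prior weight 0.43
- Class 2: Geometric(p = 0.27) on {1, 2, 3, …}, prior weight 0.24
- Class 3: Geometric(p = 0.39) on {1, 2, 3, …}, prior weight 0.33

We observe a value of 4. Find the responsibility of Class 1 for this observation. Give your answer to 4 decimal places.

0.3799

Posterior ∝ prior × likelihood, so P(k | x) ∝ π_k f_k(x); normalise over all components.
Component likelihoods at x = 4:
  p_1 = 0.11·(1−0.11)^3 = 0.11·0.704969 = 0.0775466
  p_2 = 0.27·(1−0.27)^3 = 0.27·0.389017 = 0.105035
  p_3 = 0.39·(1−0.39)^3 = 0.39·0.226981 = 0.0885226
Prior × likelihood for each component:
  π_1·p_1 = 0.43 × 0.0775466 = 0.033345
  π_2·p_2 = 0.24 × 0.105035 = 0.0252083
  π_3·p_3 = 0.33 × 0.0885226 = 0.0292125
Sum: 0.033345 + 0.0252083 + 0.0292125 = 0.0877658
Responsibility of Class 1: 0.033345 / 0.0877658 ≈ 0.3799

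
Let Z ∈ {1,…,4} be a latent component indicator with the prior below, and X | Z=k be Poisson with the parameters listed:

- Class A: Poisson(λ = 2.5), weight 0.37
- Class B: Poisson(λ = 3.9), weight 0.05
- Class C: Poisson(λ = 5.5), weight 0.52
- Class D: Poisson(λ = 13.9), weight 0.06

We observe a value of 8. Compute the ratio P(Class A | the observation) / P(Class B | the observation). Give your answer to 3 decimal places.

0.856

Only the two components matter; the odds are (π_i f_i(x)) / (π_j f_j(x)).
Component likelihoods at x = 8:
  f_A = e^(−2.5)·2.5^8/8! = 0.00310644
  f_B = e^(−3.9)·3.9^8/8! = 0.0268688
  f_C = e^(−5.5)·5.5^8/8! = 0.0848714
  f_D = e^(−13.9)·13.9^8/8! = 0.0317618
Odds = (0.37/0.05) × (0.00310644/0.0268688) = 7.4 × 0.115615 ≈ 0.856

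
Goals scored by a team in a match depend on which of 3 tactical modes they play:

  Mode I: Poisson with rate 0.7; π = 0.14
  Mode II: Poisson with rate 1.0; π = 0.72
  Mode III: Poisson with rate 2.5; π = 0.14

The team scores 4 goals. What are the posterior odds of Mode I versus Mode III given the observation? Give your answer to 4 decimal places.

Since P(k|x) ∝ π_k f_k(x), the posterior odds are π_i f_i(x) / (π_j f_j(x)).
Component likelihoods at x = 4 goals:
  p_I = e^(−0.7)·0.7^4/4! = 0.00496792
  p_II = e^(−1.0)·1.0^4/4! = 0.0153283
  p_III = e^(−2.5)·2.5^4/4! = 0.133602
0.000695509 / 0.0187043 ≈ 0.0372

0.0372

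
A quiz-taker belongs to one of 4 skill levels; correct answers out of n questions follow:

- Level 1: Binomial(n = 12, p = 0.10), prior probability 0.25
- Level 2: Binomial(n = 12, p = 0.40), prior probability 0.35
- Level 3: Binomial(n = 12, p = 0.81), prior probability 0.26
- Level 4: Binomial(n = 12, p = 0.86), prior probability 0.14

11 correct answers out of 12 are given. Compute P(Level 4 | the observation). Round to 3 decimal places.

P(component k | x) = w_k·f_k(x) / marginal(x), where marginal(x) = Σ_j w_j·f_j(x).
Binomial probabilities:
  L_1 = 1.08e-10
  L_2 = 0.00030199
  L_3 = 0.224528
  L_4 = 0.319737
Prior × likelihood for each component:
  w_1·L_1 = 0.25 × 1.08e-10 = 2.7e-11
  w_2·L_2 = 0.35 × 0.00030199 = 0.000105696
  w_3·L_3 = 0.26 × 0.224528 = 0.0583772
  w_4·L_4 = 0.14 × 0.319737 = 0.0447631
Sum: 2.7e-11 + 0.000105696 + 0.0583772 + 0.0447631 = 0.103246
P(Level 4 | data) ≈ 0.434

0.434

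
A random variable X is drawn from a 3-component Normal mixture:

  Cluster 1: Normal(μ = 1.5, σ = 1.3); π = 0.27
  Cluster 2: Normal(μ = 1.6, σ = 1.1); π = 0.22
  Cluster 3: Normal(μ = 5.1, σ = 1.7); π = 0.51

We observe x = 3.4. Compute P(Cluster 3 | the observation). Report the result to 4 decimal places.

Posterior ∝ prior × likelihood, so P(k | x) ∝ π_k f_k(x); normalise over all components.
Evaluate each component's likelihood at the observed value:
  L_1 = 0.105468
  L_2 = 0.0950748
  L_3 = 0.142336
Multiply by the mixture weights:
  π_1·L_1 = 0.27 × 0.105468 = 0.0284763
  π_2·L_2 = 0.22 × 0.0950748 = 0.0209164
  π_3·L_3 = 0.51 × 0.142336 = 0.0725912
Marginal: 0.0284763 + 0.0209164 + 0.0725912 = 0.121984
Responsibility of Cluster 3: 0.0725912 / 0.121984 ≈ 0.5951

0.5951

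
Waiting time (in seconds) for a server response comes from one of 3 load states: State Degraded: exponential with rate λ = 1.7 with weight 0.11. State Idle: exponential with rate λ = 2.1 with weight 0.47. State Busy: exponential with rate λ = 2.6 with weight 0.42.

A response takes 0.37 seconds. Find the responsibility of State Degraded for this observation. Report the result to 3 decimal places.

0.103

Posterior ∝ prior × likelihood, so P(k | x) ∝ π_k f_k(x); normalise over all components.
Evaluate each component's likelihood at the observed value:
  L_Degraded = 1.7·e^(−1.7·0.37) = 1.7·e^(−0.6290) = 0.906312
  L_Idle = 2.1·e^(−2.1·0.37) = 2.1·e^(−0.7770) = 0.965545
  L_Busy = 2.6·e^(−2.6·0.37) = 2.6·e^(−0.9620) = 0.993532
Multiply by the mixture weights:
  π_Degraded·L_Degraded = 0.11 × 0.906312 = 0.0996943
  π_Idle·L_Idle = 0.47 × 0.965545 = 0.453806
  π_Busy·L_Busy = 0.42 × 0.993532 = 0.417284
Denominator: 0.0996943 + 0.453806 + 0.417284 = 0.970784
P(State Degraded | x) ≈ 0.103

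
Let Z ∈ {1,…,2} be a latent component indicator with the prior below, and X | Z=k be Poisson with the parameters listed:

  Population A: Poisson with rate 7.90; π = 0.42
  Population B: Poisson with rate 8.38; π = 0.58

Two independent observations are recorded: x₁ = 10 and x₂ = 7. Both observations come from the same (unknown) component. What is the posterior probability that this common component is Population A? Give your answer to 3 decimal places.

0.410

The responsibility of component k is π_k f_k(x) divided by Σ_j π_j f_j(x).
Since both observations come from the same component, the likelihood for component k is f_k(x₁)·f_k(x₂).
  f_A = [e^(−7.90)·7.90^10/10! = 0.0967345] × [0.141264] = 0.0136651
  f_B = [e^(−8.38)·8.38^10/10! = 0.107967] × [0.132096] = 0.014262
Unnormalised posteriors:
  π_A·f_A = 0.42 × 0.0136651 = 0.00573936
  π_B·f_B = 0.58 × 0.014262 = 0.00827194
Sum: 0.00573936 + 0.00827194 = 0.0140113
So the posterior for Population A is 0.00573936 / 0.0140113 ≈ 0.410.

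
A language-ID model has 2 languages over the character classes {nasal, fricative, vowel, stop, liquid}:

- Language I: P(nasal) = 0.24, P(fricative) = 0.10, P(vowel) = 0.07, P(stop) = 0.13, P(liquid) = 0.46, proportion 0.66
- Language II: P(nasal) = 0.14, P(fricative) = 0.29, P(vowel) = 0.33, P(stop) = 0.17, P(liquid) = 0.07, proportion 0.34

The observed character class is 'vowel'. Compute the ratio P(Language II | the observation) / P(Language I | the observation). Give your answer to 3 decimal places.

Since P(k|x) ∝ π_k f_k(x), the posterior odds are π_i f_i(x) / (π_j f_j(x)).
Component likelihoods at x = 'vowel':
  f_I = 0.07
  f_II = 0.33
Odds = (0.34/0.66) × (0.33/0.07) = 0.515152 × 4.71429 ≈ 2.429

2.429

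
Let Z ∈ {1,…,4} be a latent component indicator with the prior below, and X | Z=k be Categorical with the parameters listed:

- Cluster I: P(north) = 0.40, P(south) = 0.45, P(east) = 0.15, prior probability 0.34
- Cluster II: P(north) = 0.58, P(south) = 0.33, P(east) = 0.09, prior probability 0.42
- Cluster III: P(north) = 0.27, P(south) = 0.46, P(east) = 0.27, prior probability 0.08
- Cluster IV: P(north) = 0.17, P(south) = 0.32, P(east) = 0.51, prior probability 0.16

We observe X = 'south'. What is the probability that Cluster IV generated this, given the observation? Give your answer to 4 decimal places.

0.1349

The responsibility of component k is π_k f_k(x) divided by Σ_j π_j f_j(x).
Categorical probabilities:
  f_I = 0.45
  f_II = 0.33
  f_III = 0.46
  f_IV = 0.32
Prior × likelihood for each component:
  π_I·f_I = 0.34 × 0.45 = 0.153
  π_II·f_II = 0.42 × 0.33 = 0.1386
  π_III·f_III = 0.08 × 0.46 = 0.0368
  π_IV·f_IV = 0.16 × 0.32 = 0.0512
Normaliser: 0.153 + 0.1386 + 0.0368 + 0.0512 = 0.3796
P(Cluster IV | the observation) ≈ 0.1349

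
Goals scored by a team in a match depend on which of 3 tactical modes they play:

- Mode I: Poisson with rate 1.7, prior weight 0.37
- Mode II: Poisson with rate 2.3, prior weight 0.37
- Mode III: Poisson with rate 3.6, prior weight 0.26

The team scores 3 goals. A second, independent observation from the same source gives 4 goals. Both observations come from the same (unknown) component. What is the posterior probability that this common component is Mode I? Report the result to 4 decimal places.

0.1538

Apply Bayes' rule: the posterior for each component is proportional to its prior times its likelihood at x.
Since both observations come from the same component, the likelihood for component k is f_k(x₁)·f_k(x₂).
  L_I = [0.149587] × [0.0635746] = 0.00950996
  L_II = [0.203308] × [0.116902] = 0.0237672
  L_III = [0.212469] × [0.191222] = 0.0406289
Prior × likelihood for each component:
  w_I·L_I = 0.37 × 0.00950996 = 0.00351869
  w_II·L_II = 0.37 × 0.0237672 = 0.00879386
  w_III·L_III = 0.26 × 0.0406289 = 0.0105635
Marginal: 0.00351869 + 0.00879386 + 0.0105635 = 0.0228761
So the posterior for Mode I is 0.00351869 / 0.0228761 ≈ 0.1538.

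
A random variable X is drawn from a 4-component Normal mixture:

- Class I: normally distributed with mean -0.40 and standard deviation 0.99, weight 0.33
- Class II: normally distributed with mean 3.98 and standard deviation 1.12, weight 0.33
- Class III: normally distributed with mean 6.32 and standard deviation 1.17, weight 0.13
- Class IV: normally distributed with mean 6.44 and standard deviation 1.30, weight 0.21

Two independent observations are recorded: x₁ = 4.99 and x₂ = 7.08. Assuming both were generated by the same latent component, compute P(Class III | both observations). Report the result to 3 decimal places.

0.391

P(component k | x) = π_k·f_k(x) / marginal(x), where marginal(x) = Σ_j π_j·f_j(x).
Since both observations come from the same component, the likelihood for component k is f_k(x₁)·f_k(x₂).
  p_I = [(1/(0.99·√(2π)))·exp(−(4.99−-0.40)²/(2·0.99²)) = 0.402972·exp(-14.82099) = 1.47435e-07] × [1.61851e-13] = 2.38626e-20
  p_II = [(1/(1.12·√(2π)))·exp(−(4.99−3.98)²/(2·1.12²)) = 0.356198·exp(-0.40661) = 0.237194] × [0.00772894] = 0.00183326
  p_III = [(1/(1.17·√(2π)))·exp(−(4.99−6.32)²/(2·1.17²)) = 0.340976·exp(-0.64610) = 0.1787] × [0.276121] = 0.049343
  p_IV = [(1/(1.30·√(2π)))·exp(−(4.99−6.44)²/(2·1.30²)) = 0.306879·exp(-0.62204) = 0.164747] × [0.271855] = 0.0447873
Unnormalised posteriors:
  π_I·p_I = 0.33 × 2.38626e-20 = 7.87466e-21
  π_II·p_II = 0.33 × 0.00183326 = 0.000604976
  π_III·p_III = 0.13 × 0.049343 = 0.00641459
  π_IV·p_IV = 0.21 × 0.0447873 = 0.00940534
Marginal: 7.87466e-21 + 0.000604976 + 0.00641459 + 0.00940534 = 0.0164249
Responsibility of Class III: 0.00641459 / 0.0164249 ≈ 0.391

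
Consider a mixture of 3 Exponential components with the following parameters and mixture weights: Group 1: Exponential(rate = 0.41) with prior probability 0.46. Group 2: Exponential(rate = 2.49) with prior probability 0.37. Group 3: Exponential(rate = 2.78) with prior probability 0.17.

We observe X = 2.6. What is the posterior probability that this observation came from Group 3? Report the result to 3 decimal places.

0.005

Apply Bayes' rule: the posterior for each component is proportional to its prior times its likelihood at x.
Evaluate each component's likelihood at the observed value:
  p_1 = 0.141197
  p_2 = 0.00384217
  p_3 = 0.0020182
Unnormalised posteriors:
  w_1·p_1 = 0.46 × 0.141197 = 0.0649507
  w_2·p_2 = 0.37 × 0.00384217 = 0.0014216
  w_3·p_3 = 0.17 × 0.0020182 = 0.000343094
Marginal: 0.0649507 + 0.0014216 + 0.000343094 = 0.0667154
P(Group 3 | 2.6) ≈ 0.005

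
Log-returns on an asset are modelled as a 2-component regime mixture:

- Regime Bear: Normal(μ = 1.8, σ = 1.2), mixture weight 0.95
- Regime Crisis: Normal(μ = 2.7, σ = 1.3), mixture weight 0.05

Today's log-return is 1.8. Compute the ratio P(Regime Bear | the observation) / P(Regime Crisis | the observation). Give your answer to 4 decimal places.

26.1573

Posterior odds = (w_i f_i(x)) / (w_j f_j(x)); the normalising sum cancels.
Component likelihoods at x = 1.8:
  L_Bear = 0.332452
  L_Crisis = 0.241485
0.315829 / 0.0120743 ≈ 26.1573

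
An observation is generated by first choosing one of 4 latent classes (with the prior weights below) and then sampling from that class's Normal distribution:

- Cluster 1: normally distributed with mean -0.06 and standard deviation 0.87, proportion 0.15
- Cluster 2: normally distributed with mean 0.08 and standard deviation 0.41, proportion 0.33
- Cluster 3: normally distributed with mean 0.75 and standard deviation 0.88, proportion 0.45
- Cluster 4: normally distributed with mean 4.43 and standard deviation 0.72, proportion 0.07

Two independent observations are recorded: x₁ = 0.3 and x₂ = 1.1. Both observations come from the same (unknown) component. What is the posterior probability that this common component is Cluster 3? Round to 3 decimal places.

0.756

By Bayes' theorem, P(k | x) = w_k f_k(x) / Σ_j w_j f_j(x).
Since both observations come from the same component, the likelihood for component k is f_k(x₁)·f_k(x₂).
  L_1 = [(1/(0.87·√(2π)))·exp(−(0.3−-0.06)²/(2·0.87²)) = 0.458554·exp(-0.08561) = 0.42093] × [0.188517] = 0.0793526
  L_2 = [(1/(0.41·√(2π)))·exp(−(0.3−0.08)²/(2·0.41²)) = 0.973030·exp(-0.14396) = 0.842567] × [0.0440722] = 0.0371337
  L_3 = [(1/(0.88·√(2π)))·exp(−(0.3−0.75)²/(2·0.88²)) = 0.453344·exp(-0.13075) = 0.397782] × [0.418868] = 0.166618
  L_4 = [(1/(0.72·√(2π)))·exp(−(0.3−4.43)²/(2·0.72²)) = 0.554087·exp(-16.45149) = 3.96998e-08] × [1.25505e-05] = 4.98254e-13
Multiply by the mixture weights:
  w_1·L_1 = 0.15 × 0.0793526 = 0.0119029
  w_2·L_2 = 0.33 × 0.0371337 = 0.0122541
  w_3·L_3 = 0.45 × 0.166618 = 0.0749782
  w_4·L_4 = 0.07 × 4.98254e-13 = 3.48778e-14
Sum: 0.0119029 + 0.0122541 + 0.0749782 + 3.48778e-14 = 0.0991352
P(Cluster 3 | x₁,x₂) = 0.0749782 / 0.0991352 ≈ 0.756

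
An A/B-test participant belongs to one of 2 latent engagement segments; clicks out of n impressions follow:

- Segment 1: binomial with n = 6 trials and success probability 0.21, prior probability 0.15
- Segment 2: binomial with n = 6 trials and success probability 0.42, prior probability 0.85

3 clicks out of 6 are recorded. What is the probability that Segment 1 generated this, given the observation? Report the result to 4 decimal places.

0.0528

Posterior ∝ prior × likelihood, so P(k | x) ∝ w_k f_k(x); normalise over all components.
Component likelihoods at x = 3 clicks out of 6:
  f_1 = C(6,3)·0.21^3·0.79^3 = 20·0.009261·0.493039 = 0.0913207
  f_2 = C(6,3)·0.42^3·0.58^3 = 20·0.074088·0.195112 = 0.289109
Prior × likelihood for each component:
  w_1·f_1 = 0.15 × 0.0913207 = 0.0136981
  w_2·f_2 = 0.85 × 0.289109 = 0.245743
Sum: 0.0136981 + 0.245743 = 0.259441
P(Segment 1 | data) = 0.0136981 / 0.259441 ≈ 0.0528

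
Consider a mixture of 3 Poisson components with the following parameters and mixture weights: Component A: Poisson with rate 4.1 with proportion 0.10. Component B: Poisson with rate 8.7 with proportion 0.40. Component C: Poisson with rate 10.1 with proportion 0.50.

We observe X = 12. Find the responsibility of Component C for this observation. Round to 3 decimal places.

Posterior ∝ prior × likelihood, so P(k | x) ∝ π_k f_k(x); normalise over all components.
Component likelihoods at x = 12:
  f_A = 0.00078066
  f_B = 0.0653931
  f_C = 0.0966374
Multiply by the mixture weights:
  π_A·f_A = 0.10 × 0.00078066 = 7.8066e-05
  π_B·f_B = 0.40 × 0.0653931 = 0.0261572
  π_C·f_C = 0.50 × 0.0966374 = 0.0483187
Evidence: 7.8066e-05 + 0.0261572 + 0.0483187 = 0.074554
P(Component C | 12) = 0.0483187 / 0.074554 ≈ 0.648

0.648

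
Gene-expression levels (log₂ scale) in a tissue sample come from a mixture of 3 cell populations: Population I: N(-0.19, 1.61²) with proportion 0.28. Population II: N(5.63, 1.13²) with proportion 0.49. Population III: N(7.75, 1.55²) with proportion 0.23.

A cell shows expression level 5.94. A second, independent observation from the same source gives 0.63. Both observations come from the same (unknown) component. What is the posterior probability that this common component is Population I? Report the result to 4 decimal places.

Posterior ∝ prior × likelihood, so P(k | x) ∝ π_k f_k(x); normalise over all components.
Since both observations come from the same component, the likelihood for component k is f_k(x₁)·f_k(x₂).
  p_I = [(1/(1.61·√(2π)))·exp(−(5.94−-0.19)²/(2·1.61²)) = 0.247790·exp(-7.24835) = 0.000176265] × [0.217648] = 3.83637e-05
  p_II = [(1/(1.13·√(2π)))·exp(−(5.94−5.63)²/(2·1.13²)) = 0.353046·exp(-0.03763) = 0.340008] × [1.97869e-05] = 6.72771e-06
  p_III = [(1/(1.55·√(2π)))·exp(−(5.94−7.75)²/(2·1.55²)) = 0.257382·exp(-0.68181) = 0.130158] × [6.73942e-06] = 8.77191e-07
Multiply by the mixture weights:
  π_I·p_I = 0.28 × 3.83637e-05 = 1.07418e-05
  π_II·p_II = 0.49 × 6.72771e-06 = 3.29658e-06
  π_III·p_III = 0.23 × 8.77191e-07 = 2.01754e-07
Marginal: 1.07418e-05 + 3.29658e-06 + 2.01754e-07 = 1.42402e-05
P(Population I | x₁, x₂) ≈ 0.7543

0.7543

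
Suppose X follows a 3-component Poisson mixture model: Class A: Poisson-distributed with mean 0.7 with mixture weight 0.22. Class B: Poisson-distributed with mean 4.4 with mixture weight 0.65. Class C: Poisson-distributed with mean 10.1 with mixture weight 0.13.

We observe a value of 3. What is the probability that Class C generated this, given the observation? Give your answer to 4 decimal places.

0.0076

P(component k | x) = π_k·f_k(x) / marginal(x), where marginal(x) = Σ_j π_j·f_j(x).
Evaluate each component's likelihood at the observed value:
  p_A = e^(−0.7)·0.7^3/3! = 0.0283881
  p_B = e^(−4.4)·4.4^3/3! = 0.174305
  p_C = e^(−10.1)·10.1^3/3! = 0.00705405
Weight by the priors:
  π_A·p_A = 0.22 × 0.0283881 = 0.00624539
  π_B·p_B = 0.65 × 0.174305 = 0.113299
  π_C·p_C = 0.13 × 0.00705405 = 0.000917027
Normaliser: 0.00624539 + 0.113299 + 0.000917027 = 0.120461
P(Class C | the observation) = 0.000917027 / 0.120461 ≈ 0.0076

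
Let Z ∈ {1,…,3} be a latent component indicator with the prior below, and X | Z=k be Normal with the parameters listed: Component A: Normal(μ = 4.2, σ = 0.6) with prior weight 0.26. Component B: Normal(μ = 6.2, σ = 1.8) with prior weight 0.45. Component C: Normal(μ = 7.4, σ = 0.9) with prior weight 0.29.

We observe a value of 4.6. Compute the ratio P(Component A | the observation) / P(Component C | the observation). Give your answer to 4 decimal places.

136.1218

Posterior odds = (w_i f_i(x)) / (w_j f_j(x)); the normalising sum cancels.
Component likelihoods at x = 4.6:
  p_A = (1/(0.6·√(2π)))·exp(−(4.6−4.2)²/(2·0.6²)) = 0.664904·exp(-0.22222) = 0.532413
  p_B = (1/(1.8·√(2π)))·exp(−(4.6−6.2)²/(2·1.8²)) = 0.221635·exp(-0.39506) = 0.149302
  p_C = (1/(0.9·√(2π)))·exp(−(4.6−7.4)²/(2·0.9²)) = 0.443269·exp(-4.83951) = 0.00350668
Posterior odds = (w_A·p_A) / (w_C·p_C) = (0.26·0.532413) / (0.29·0.00350668) = 0.138427 / 0.00101694 ≈ 136.1218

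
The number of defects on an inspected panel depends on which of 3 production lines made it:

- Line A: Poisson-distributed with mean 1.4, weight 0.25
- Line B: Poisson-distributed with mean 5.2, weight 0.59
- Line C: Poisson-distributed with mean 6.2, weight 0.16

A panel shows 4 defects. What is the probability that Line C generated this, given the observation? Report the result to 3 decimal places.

0.155

Apply Bayes' rule: the posterior for each component is proportional to its prior times its likelihood at x.
Evaluate each component's likelihood at the observed value:
  L_A = 0.039472
  L_B = 0.168063
  L_C = 0.124948
Unnormalised posteriors:
  P(Z=A)·L_A = 0.25 × 0.039472 = 0.00986799
  P(Z=B)·L_B = 0.59 × 0.168063 = 0.0991569
  P(Z=C)·L_C = 0.16 × 0.124948 = 0.0199917
Normaliser: 0.00986799 + 0.0991569 + 0.0199917 = 0.129017
Responsibility of Line C: 0.0199917 / 0.129017 ≈ 0.155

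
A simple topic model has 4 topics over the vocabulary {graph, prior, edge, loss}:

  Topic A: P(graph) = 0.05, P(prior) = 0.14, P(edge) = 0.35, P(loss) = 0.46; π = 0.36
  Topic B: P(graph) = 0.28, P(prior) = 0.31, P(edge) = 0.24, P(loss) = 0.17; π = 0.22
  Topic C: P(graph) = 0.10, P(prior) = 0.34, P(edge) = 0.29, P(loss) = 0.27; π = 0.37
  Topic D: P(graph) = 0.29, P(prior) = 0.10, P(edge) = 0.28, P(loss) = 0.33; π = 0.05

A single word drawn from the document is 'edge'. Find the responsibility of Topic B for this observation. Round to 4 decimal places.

0.1759

Posterior ∝ prior × likelihood, so P(k | x) ∝ π_k f_k(x); normalise over all components.
Component likelihoods at x = 'edge':
  p_A = 0.35
  p_B = 0.24
  p_C = 0.29
  p_D = 0.28
Prior × likelihood for each component:
  π_A·p_A = 0.36 × 0.35 = 0.126
  π_B·p_B = 0.22 × 0.24 = 0.0528
  π_C·p_C = 0.37 × 0.29 = 0.1073
  π_D·p_D = 0.05 × 0.28 = 0.014
Evidence: 0.126 + 0.0528 + 0.1073 + 0.014 = 0.3001
Responsibility of Topic B: 0.0528 / 0.3001 ≈ 0.1759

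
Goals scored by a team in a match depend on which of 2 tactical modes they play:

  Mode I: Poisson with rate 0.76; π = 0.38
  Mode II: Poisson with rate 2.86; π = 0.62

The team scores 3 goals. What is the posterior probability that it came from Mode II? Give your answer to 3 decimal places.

0.914

By Bayes' theorem, P(k | x) = w_k f_k(x) / Σ_j w_j f_j(x).
Poisson probabilities:
  f_I = 0.0342157
  f_II = 0.223288
Multiply by the mixture weights:
  w_I·f_I = 0.38 × 0.0342157 = 0.013002
  w_II·f_II = 0.62 × 0.223288 = 0.138438
Denominator: 0.013002 + 0.138438 = 0.15144
Responsibility of Mode II: 0.138438 / 0.15144 ≈ 0.914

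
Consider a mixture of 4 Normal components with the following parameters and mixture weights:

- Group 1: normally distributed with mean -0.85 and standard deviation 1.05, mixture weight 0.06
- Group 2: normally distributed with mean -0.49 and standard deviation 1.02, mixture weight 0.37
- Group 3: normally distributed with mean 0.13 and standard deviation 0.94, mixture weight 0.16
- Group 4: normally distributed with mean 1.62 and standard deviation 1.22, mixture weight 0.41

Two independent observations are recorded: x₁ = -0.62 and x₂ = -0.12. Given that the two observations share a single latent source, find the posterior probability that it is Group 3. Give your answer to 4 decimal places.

0.2456

Apply Bayes' rule: the posterior for each component is proportional to its prior times its likelihood at x.
Since both observations come from the same component, the likelihood for component k is f_k(x₁)·f_k(x₂).
  p_1 = [0.370938] × [0.298374] = 0.110678
  p_2 = [0.387956] × [0.366216] = 0.142076
  p_3 = [0.308707] × [0.409659] = 0.126465
  p_4 = [0.0606062] × [0.118262] = 0.0071674
Weight by the priors:
  π_1·p_1 = 0.06 × 0.110678 = 0.00664071
  π_2·p_2 = 0.37 × 0.142076 = 0.052568
  π_3·p_3 = 0.16 × 0.126465 = 0.0202343
  π_4·p_4 = 0.41 × 0.0071674 = 0.00293863
Marginal: 0.00664071 + 0.052568 + 0.0202343 + 0.00293863 = 0.0823816
Responsibility of Group 3: 0.0202343 / 0.0823816 ≈ 0.2456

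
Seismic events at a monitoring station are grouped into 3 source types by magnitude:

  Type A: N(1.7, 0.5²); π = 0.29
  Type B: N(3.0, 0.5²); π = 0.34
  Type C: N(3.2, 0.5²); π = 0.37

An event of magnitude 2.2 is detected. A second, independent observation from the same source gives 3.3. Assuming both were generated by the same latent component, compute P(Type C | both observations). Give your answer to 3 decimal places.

0.380

Posterior ∝ prior × likelihood, so P(k | x) ∝ π_k f_k(x); normalise over all components.
Since both observations come from the same component, the likelihood for component k is f_k(x₁)·f_k(x₂).
  f_A = [(1/(0.5·√(2π)))·exp(−(2.2−1.7)²/(2·0.5²)) = 0.797885·exp(-0.50000) = 0.483941] × [0.00476818] = 0.00230752
  f_B = [(1/(0.5·√(2π)))·exp(−(2.2−3.0)²/(2·0.5²)) = 0.797885·exp(-1.28000) = 0.221842] × [0.666449] = 0.147846
  f_C = [(1/(0.5·√(2π)))·exp(−(2.2−3.2)²/(2·0.5²)) = 0.797885·exp(-2.00000) = 0.107982] × [0.782085] = 0.0844511
Weight by the priors:
  π_A·f_A = 0.29 × 0.00230752 = 0.00066918
  π_B·f_B = 0.34 × 0.147846 = 0.0502677
  π_C·f_C = 0.37 × 0.0844511 = 0.0312469
Marginal: 0.00066918 + 0.0502677 + 0.0312469 = 0.0821838
So the posterior for Type C is 0.0312469 / 0.0821838 ≈ 0.380.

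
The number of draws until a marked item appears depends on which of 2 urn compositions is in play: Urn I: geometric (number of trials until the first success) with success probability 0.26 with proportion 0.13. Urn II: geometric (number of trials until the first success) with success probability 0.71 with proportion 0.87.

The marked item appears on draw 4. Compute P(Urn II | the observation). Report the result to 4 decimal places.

0.5238

Apply Bayes' rule: the posterior for each component is proportional to its prior times its likelihood at x.
Geometric probabilities:
  p_I = 0.105358
  p_II = 0.0173162
Prior × likelihood for each component:
  P(Z=I)·p_I = 0.13 × 0.105358 = 0.0136966
  P(Z=II)·p_II = 0.87 × 0.0173162 = 0.0150651
Denominator: 0.0136966 + 0.0150651 = 0.0287617
P(Urn II | 4) ≈ 0.5238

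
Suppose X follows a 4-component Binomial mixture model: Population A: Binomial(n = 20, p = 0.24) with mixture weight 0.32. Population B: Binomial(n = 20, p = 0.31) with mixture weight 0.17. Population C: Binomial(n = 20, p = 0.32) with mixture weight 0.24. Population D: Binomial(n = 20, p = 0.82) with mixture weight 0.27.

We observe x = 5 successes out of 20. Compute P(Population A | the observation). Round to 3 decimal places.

0.489

Posterior ∝ prior × likelihood, so P(k | x) ∝ π_k f_k(x); normalise over all components.
Component likelihoods at x = 5 successes out of 20:
  L_A = C(20,5)·0.24^5·0.76^15 = 15504·0.000796262·0.0163006 = 0.201235
  L_B = C(20,5)·0.31^5·0.69^15 = 15504·0.00286292·0.00382592 = 0.16982
  L_C = C(20,5)·0.32^5·0.68^15 = 15504·0.00335544·0.0030735 = 0.159892
  L_D = C(20,5)·0.82^5·0.18^15 = 15504·0.37074·6.74664e-12 = 3.87794e-08
Weight by the priors:
  π_A·L_A = 0.32 × 0.201235 = 0.0643952
  π_B·L_B = 0.17 × 0.16982 = 0.0288694
  π_C·L_C = 0.24 × 0.159892 = 0.0383741
  π_D·L_D = 0.27 × 3.87794e-08 = 1.04704e-08
Normaliser: 0.0643952 + 0.0288694 + 0.0383741 + 1.04704e-08 = 0.131639
P(Population A | 5 successes out of 20) = 0.0643952 / 0.131639 ≈ 0.489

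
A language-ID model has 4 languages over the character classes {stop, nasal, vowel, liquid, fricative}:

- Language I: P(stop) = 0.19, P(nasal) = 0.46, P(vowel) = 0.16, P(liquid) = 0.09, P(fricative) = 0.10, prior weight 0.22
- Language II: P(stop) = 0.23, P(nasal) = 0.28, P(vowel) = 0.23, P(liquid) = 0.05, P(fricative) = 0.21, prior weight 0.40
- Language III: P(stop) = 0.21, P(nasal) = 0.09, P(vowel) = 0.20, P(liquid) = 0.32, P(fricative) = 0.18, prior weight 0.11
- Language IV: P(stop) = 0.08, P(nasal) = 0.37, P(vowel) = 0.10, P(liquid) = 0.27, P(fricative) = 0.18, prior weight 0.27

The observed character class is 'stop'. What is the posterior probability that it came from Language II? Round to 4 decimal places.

0.5154

P(component k | x) = π_k·f_k(x) / marginal(x), where marginal(x) = Σ_j π_j·f_j(x).
Component likelihoods at x = 'stop':
  p_I = P(stop | comp) = 0.19
  p_II = P(stop | comp) = 0.23
  p_III = P(stop | comp) = 0.21
  p_IV = P(stop | comp) = 0.08
Weight by the priors:
  π_I·p_I = 0.22 × 0.19 = 0.0418
  π_II·p_II = 0.40 × 0.23 = 0.092
  π_III·p_III = 0.11 × 0.21 = 0.0231
  π_IV·p_IV = 0.27 × 0.08 = 0.0216
Evidence: 0.0418 + 0.092 + 0.0231 + 0.0216 = 0.1785
So the posterior for Language II is 0.092 / 0.1785 ≈ 0.5154.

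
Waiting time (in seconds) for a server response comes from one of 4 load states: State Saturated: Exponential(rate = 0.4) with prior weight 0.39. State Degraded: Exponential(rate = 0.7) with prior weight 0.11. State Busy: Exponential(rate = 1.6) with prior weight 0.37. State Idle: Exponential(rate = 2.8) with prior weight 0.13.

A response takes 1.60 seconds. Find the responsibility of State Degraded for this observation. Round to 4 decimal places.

0.1597

The responsibility of component k is w_k f_k(x) divided by Σ_j w_j f_j(x).
Exponential densities:
  L_Saturated = 0.4·e^(−0.4·1.60) = 0.4·e^(−0.6400) = 0.210917
  L_Degraded = 0.7·e^(−0.7·1.60) = 0.7·e^(−1.1200) = 0.228396
  L_Busy = 1.6·e^(−1.6·1.60) = 1.6·e^(−2.5600) = 0.123688
  L_Idle = 2.8·e^(−2.8·1.60) = 2.8·e^(−4.4800) = 0.0317336
Weight by the priors:
  w_Saturated·L_Saturated = 0.39 × 0.210917 = 0.0822576
  w_Degraded·L_Degraded = 0.11 × 0.228396 = 0.0251235
  w_Busy·L_Busy = 0.37 × 0.123688 = 0.0457644
  w_Idle·L_Idle = 0.13 × 0.0317336 = 0.00412536
Denominator: 0.0822576 + 0.0251235 + 0.0457644 + 0.00412536 = 0.157271
Responsibility of State Degraded: 0.0251235 / 0.157271 ≈ 0.1597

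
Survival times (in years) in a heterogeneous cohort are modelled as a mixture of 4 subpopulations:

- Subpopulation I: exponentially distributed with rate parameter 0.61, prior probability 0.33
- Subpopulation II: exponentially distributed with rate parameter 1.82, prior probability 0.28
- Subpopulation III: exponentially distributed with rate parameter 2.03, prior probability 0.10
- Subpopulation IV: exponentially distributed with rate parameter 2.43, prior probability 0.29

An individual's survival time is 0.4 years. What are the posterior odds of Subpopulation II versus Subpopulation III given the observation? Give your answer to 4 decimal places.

Only the two components matter; the odds are (w_i f_i(x)) / (w_j f_j(x)).
Exponential densities:
  p_I = 0.61·e^(−0.61·0.4) = 0.61·e^(−0.2440) = 0.477927
  p_II = 1.82·e^(−1.82·0.4) = 1.82·e^(−0.7280) = 0.87883
  p_III = 2.03·e^(−2.03·0.4) = 2.03·e^(−0.8120) = 0.901258
  p_IV = 2.43·e^(−2.43·0.4) = 2.43·e^(−0.9720) = 0.919331
0.246072 / 0.0901258 ≈ 2.7303

2.7303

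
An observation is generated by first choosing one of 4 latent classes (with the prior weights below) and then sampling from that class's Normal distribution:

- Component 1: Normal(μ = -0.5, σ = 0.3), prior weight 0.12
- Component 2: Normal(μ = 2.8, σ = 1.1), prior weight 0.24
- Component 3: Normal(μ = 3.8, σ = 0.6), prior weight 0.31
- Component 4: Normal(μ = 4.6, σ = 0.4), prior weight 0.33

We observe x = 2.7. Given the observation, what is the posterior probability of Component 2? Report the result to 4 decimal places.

Posterior ∝ prior × likelihood, so P(k | x) ∝ π_k f_k(x); normalise over all components.
Component likelihoods at x = 2.7:
  f_1 = 2.61372e-25
  f_2 = 0.361179
  f_3 = 0.123852
  f_4 = 1.25738e-05
Prior × likelihood for each component:
  π_1·f_1 = 0.12 × 2.61372e-25 = 3.13646e-26
  π_2·f_2 = 0.24 × 0.361179 = 0.086683
  π_3·f_3 = 0.31 × 0.123852 = 0.0383941
  π_4·f_4 = 0.33 × 1.25738e-05 = 4.14934e-06
Denominator: 3.13646e-26 + 0.086683 + 0.0383941 + 4.14934e-06 = 0.125081
So the posterior for Component 2 is 0.086683 / 0.125081 ≈ 0.6930.

0.6930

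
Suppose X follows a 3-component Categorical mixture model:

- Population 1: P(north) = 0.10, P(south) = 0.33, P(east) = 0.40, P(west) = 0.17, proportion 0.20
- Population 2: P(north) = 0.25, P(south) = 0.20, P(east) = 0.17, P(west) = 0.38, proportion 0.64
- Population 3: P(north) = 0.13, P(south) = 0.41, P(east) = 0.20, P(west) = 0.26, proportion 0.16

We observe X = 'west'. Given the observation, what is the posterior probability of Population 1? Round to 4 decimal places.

Posterior ∝ prior × likelihood, so P(k | x) ∝ π_k f_k(x); normalise over all components.
Component likelihoods at x = 'west':
  p_1 = 0.17
  p_2 = 0.38
  p_3 = 0.26
Prior × likelihood for each component:
  π_1·p_1 = 0.20 × 0.17 = 0.034
  π_2·p_2 = 0.64 × 0.38 = 0.2432
  π_3·p_3 = 0.16 × 0.26 = 0.0416
Normaliser: 0.034 + 0.2432 + 0.0416 = 0.3188
Responsibility of Population 1: 0.034 / 0.3188 ≈ 0.1066

0.1066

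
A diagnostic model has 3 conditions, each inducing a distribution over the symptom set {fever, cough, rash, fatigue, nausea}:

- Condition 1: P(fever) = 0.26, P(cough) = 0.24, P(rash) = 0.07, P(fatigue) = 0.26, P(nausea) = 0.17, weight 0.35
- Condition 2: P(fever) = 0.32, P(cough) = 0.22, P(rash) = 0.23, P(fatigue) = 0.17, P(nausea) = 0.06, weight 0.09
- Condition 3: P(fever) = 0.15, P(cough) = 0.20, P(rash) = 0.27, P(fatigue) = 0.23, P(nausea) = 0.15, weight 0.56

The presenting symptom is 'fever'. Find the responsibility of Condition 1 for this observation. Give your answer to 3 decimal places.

P(component k | x) = π_k·f_k(x) / marginal(x), where marginal(x) = Σ_j π_j·f_j(x).
Evaluate each component's likelihood at the observed value:
  f_1 = P(fever | comp) = 0.26
  f_2 = P(fever | comp) = 0.32
  f_3 = P(fever | comp) = 0.15
Weight by the priors:
  π_1·f_1 = 0.35 × 0.26 = 0.091
  π_2·f_2 = 0.09 × 0.32 = 0.0288
  π_3·f_3 = 0.56 × 0.15 = 0.084
Marginal: 0.091 + 0.0288 + 0.084 = 0.2038
So the posterior for Condition 1 is 0.091 / 0.2038 ≈ 0.447.

0.447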